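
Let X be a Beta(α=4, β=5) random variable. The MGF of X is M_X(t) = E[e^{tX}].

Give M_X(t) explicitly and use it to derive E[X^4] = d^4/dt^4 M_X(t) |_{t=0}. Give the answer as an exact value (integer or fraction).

M_X(t) = ₁F₁(4; 9; t)
M′(t) = 4*₁F₁(5; 10; t)/9
M′′(t) = 2*₁F₁(6; 11; t)/9
M′′′(t) = 4*₁F₁(7; 12; t)/33
M′′′′(t) = 7*₁F₁(8; 13; t)/99

E[X^4] = M′′′′(0) = 7/99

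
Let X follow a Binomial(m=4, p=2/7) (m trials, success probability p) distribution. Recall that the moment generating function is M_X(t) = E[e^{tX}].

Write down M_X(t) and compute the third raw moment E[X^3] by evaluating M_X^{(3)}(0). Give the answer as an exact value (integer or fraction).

E[X^3] = d^3M/dt^3 |_{t=0} = 1592/343

M_X(t) = (2*e^(t)/7 + 5/7)^4
dM/dt = 64*e^(4*t)/2401 + 480*e^(3*t)/2401 + 1200*e^(2*t)/2401 + 1000*e^(t)/2401
d^2M/dt^2 = 256*e^(4*t)/2401 + 1440*e^(3*t)/2401 + 2400*e^(2*t)/2401 + 1000*e^(t)/2401
d^3M/dt^3 = 1024*e^(4*t)/2401 + 4320*e^(3*t)/2401 + 4800*e^(2*t)/2401 + 1000*e^(t)/2401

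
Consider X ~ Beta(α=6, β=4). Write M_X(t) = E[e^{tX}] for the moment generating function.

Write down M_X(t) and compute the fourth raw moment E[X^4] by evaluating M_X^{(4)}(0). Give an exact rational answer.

M_X(t) = ₁F₁(6; 10; t)
D^4[M](t) = 126*₁F₁(10; 14; t)/715

E[X^4] = D^4[M](0) = 126/715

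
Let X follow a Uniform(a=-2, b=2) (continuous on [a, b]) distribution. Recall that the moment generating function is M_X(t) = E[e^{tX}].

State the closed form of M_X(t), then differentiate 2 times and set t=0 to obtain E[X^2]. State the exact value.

E[X^2] = D^2[M](0) = 4/3

M_X(t) = (e^(2*t) - e^(-2*t))/(4*t)
D^2[M](t) = (2*t^2*e^(4*t) - 2*t^2 - 2*t*e^(4*t) - 2*t + e^(4*t) - 1)*e^(-2*t)/(2*t^3)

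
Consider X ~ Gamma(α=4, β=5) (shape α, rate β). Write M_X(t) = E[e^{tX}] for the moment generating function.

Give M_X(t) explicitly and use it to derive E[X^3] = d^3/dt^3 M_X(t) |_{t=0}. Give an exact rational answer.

E[X^3] = d^3M/dt^3 |_{t=0} = 24/25

M_X(t) = 625/(5 - t)^4
dM/dt = -2500/(t^5 - 25*t^4 + 250*t^3 - 1250*t^2 + 3125*t - 3125)
d^2M/dt^2 = 12500/(t^6 - 30*t^5 + 375*t^4 - 2500*t^3 + 9375*t^2 - 18750*t + 15625)
d^3M/dt^3 = -75000/(t^7 - 35*t^6 + 525*t^5 - 4375*t^4 + 21875*t^3 - 65625*t^2 + 109375*t - 78125)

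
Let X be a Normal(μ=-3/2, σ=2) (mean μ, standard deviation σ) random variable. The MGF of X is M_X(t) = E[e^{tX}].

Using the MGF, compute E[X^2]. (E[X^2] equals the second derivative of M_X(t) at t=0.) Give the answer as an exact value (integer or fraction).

M_X(t) = e^(2*t^2 - 3*t/2)
D^2[M](t) = (64*t^2*e^(2*t^2) - 48*t*e^(2*t^2) + 25*e^(2*t^2))*e^(-3*t/2)/4

E[X^2] = D^2[M](0) = 25/4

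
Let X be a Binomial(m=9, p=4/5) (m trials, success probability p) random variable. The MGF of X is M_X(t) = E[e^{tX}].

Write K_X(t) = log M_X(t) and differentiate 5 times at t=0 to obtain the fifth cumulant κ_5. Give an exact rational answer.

κ_5 = K′′′′′(0) = 2484/3125

M_X(t) = (4*e^(t)/5 + 1/5)^9
K_X(t) = log M_X(t) = 9*log(4*e^(t)/5 + 1/5)
K′(t) = 36*e^(t)/(4*e^(t) + 1)
K′′(t) = 36*e^(t)/(16*e^(2*t) + 8*e^(t) + 1)
K′′′(t) = (-144*e^(2*t) + 36*e^(t))/(64*e^(3*t) + 48*e^(2*t) + 12*e^(t) + 1)
K′′′′(t) = (576*e^(3*t) - 576*e^(2*t) + 36*e^(t))/(256*e^(4*t) + 256*e^(3*t) + 96*e^(2*t) + 16*e^(t) + 1)
K′′′′′(t) = (-2304*e^(4*t) + 6336*e^(3*t) - 1584*e^(2*t) + 36*e^(t))/(1024*e^(5*t) + 1280*e^(4*t) + 640*e^(3*t) + 160*e^(2*t) + 20*e^(t) + 1)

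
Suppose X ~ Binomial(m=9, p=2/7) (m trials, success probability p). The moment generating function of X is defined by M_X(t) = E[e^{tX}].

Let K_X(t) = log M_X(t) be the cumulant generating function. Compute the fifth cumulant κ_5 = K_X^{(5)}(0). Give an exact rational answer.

κ_5 = D^5[K](0) = -19170/16807

M_X(t) = (2*e^(t)/7 + 5/7)^9
K_X(t) = log M_X(t) = 9*log(2*e^(t)/7 + 5/7)
D^5[K](t) = (-720*e^(4*t) + 19800*e^(3*t) - 49500*e^(2*t) + 11250*e^(t))/(32*e^(5*t) + 400*e^(4*t) + 2000*e^(3*t) + 5000*e^(2*t) + 6250*e^(t) + 3125)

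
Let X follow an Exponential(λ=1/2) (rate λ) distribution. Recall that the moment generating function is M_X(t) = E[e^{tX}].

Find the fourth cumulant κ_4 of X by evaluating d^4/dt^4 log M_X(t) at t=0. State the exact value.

κ_4 = d^4K/dt^4 |_{t=0} = 96

M_X(t) = 1/(2*(1/2 - t))
K_X(t) = log M_X(t) = -log(1/2 - t) - log(2)
dK/dt = -2/(2*t - 1)
d^2K/dt^2 = 4/(4*t^2 - 4*t + 1)
d^3K/dt^3 = -16/(8*t^3 - 12*t^2 + 6*t - 1)
d^4K/dt^4 = 96/(16*t^4 - 32*t^3 + 24*t^2 - 8*t + 1)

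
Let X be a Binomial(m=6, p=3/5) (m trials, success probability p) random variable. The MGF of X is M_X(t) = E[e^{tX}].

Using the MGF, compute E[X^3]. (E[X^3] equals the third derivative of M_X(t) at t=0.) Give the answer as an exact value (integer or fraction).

E[X^3] = M^(3)(0) = 1548/25

M_X(t) = (3*e^(t)/5 + 2/5)^6
M^(3)(t) = 157464*e^(6*t)/15625 + 2916*e^(5*t)/125 + 62208*e^(4*t)/3125 + 23328*e^(3*t)/3125 + 3456*e^(2*t)/3125 + 576*e^(t)/15625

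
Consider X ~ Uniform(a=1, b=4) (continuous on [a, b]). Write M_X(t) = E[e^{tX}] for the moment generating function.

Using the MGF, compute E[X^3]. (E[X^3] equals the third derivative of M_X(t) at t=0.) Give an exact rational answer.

E[X^3] = M^(3)(0) = 85/4

M_X(t) = (e^(4*t) - e^(t))/(3*t)
M^(3)(t) = (64*t^3*e^(4*t) - t^3*e^(t) - 48*t^2*e^(4*t) + 3*t^2*e^(t) + 24*t*e^(4*t) - 6*t*e^(t) - 6*e^(4*t) + 6*e^(t))/(3*t^4)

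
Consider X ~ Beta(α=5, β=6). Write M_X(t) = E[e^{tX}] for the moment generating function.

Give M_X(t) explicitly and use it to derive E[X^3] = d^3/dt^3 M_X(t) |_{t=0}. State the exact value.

E[X^3] = M′′′(0) = 35/286

M_X(t) = ₁F₁(5; 11; t)
M′(t) = 5*₁F₁(6; 12; t)/11
M′′(t) = 5*₁F₁(7; 13; t)/22
M′′′(t) = 35*₁F₁(8; 14; t)/286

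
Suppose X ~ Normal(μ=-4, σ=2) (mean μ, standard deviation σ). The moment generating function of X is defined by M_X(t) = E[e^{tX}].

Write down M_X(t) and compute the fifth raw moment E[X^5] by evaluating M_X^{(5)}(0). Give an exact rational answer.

E[X^5] = D^5[M](0) = -4544

M_X(t) = e^(2*t^2 - 4*t)
D^5[M](t) = (1024*t^5*e^(2*t^2) - 5120*t^4*e^(2*t^2) + 12800*t^3*e^(2*t^2) - 17920*t^2*e^(2*t^2) + 13760*t*e^(2*t^2) - 4544*e^(2*t^2))*e^(-4*t)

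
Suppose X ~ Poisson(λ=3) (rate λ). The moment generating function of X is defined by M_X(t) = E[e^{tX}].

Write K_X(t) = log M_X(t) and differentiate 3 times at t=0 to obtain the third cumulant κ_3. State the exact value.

M_X(t) = e^(3*e^(t) - 3)
K_X(t) = log M_X(t) = 3*e^(t) - 3
dK/dt = 3*e^(t)
d^2K/dt^2 = 3*e^(t)
d^3K/dt^3 = 3*e^(t)

κ_3 = d^3K/dt^3 |_{t=0} = 3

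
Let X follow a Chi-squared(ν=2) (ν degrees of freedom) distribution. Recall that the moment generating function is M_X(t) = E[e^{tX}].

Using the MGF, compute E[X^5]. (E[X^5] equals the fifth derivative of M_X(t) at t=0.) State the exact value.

E[X^5] = M^(5)(0) = 3840

M_X(t) = 1/(1 - 2*t)
M^(5)(t) = 3840/(64*t^6 - 192*t^5 + 240*t^4 - 160*t^3 + 60*t^2 - 12*t + 1)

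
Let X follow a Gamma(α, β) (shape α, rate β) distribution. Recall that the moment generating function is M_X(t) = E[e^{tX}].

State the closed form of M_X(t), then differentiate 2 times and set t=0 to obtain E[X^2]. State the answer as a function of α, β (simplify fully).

M_X(t) = (β/(β - t))^α
M′(t) = -α*β^α*(1/(β - t))^α/(-β + t)
M′′(t) = (α^2*β^α*(1/(β - t))^α + α*β^α*(1/(β - t))^α)/(β^2 - 2*β*t + t^2)

E[X^2] = M′′(0) = α*(α + 1)/β^2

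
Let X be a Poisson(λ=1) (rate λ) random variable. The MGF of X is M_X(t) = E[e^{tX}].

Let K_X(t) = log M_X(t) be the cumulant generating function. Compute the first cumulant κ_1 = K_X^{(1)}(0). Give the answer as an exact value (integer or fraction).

κ_1 = D[K](0) = 1

M_X(t) = e^(e^(t) - 1)
K_X(t) = log M_X(t) = e^(t) - 1
D[K](t) = e^(t)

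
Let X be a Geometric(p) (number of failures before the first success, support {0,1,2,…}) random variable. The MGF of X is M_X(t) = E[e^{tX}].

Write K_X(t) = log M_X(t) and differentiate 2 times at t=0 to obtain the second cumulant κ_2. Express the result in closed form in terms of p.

M_X(t) = p/(-(1 - p)*e^(t) + 1)
K_X(t) = log M_X(t) = log(p) - log(-(1 - p)*e^(t) + 1)
D^2[K](t) = (-p*e^(t) + e^(t))/(p^2*e^(2*t) - 2*p*e^(2*t) + 2*p*e^(t) + e^(2*t) - 2*e^(t) + 1)

κ_2 = D^2[K](0) = (1 - p)/p^2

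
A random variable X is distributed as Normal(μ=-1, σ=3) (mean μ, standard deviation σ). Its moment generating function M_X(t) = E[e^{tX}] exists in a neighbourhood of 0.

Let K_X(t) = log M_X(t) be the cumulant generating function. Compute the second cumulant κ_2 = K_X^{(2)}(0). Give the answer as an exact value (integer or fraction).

κ_2 = D^2[K](0) = 9

M_X(t) = e^(9*t^2/2 - t)
K_X(t) = log M_X(t) = 9*t^2/2 - t
D^2[K](t) = 9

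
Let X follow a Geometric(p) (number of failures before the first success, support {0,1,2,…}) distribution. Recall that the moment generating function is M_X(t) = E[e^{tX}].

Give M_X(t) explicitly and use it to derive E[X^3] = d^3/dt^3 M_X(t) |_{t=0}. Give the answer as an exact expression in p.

M_X(t) = p/(-(1 - p)*e^(t) + 1)

E[X^3] = M^(3)(0) = -1 + 7/p - 12/p^2 + 6/p^3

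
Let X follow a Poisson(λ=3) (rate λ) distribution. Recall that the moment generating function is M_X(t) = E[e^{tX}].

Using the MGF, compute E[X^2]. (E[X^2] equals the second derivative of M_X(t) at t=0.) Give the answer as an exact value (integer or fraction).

M_X(t) = e^(3*e^(t) - 3)
dM/dt = 3*e^(-3)*e^(t)*e^(3*e^(t))
d^2M/dt^2 = (9*e^(2*t)*e^(3*e^(t)) + 3*e^(t)*e^(3*e^(t)))*e^(-3)

E[X^2] = d^2M/dt^2 |_{t=0} = 12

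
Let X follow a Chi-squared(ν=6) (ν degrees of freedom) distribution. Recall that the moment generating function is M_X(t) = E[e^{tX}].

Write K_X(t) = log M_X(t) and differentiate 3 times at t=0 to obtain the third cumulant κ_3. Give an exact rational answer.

κ_3 = D^3[K](0) = 48

M_X(t) = (1 - 2*t)^(-3)
K_X(t) = log M_X(t) = -3*log(1 - 2*t)
D^3[K](t) = -48/(8*t^3 - 12*t^2 + 6*t - 1)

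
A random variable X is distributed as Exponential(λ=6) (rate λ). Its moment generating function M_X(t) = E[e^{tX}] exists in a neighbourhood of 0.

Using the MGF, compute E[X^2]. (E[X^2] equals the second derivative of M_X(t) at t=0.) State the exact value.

E[X^2] = d^2M/dt^2 |_{t=0} = 1/18

M_X(t) = 6/(6 - t)
dM/dt = 6/(t^2 - 12*t + 36)
d^2M/dt^2 = -12/(t^3 - 18*t^2 + 108*t - 216)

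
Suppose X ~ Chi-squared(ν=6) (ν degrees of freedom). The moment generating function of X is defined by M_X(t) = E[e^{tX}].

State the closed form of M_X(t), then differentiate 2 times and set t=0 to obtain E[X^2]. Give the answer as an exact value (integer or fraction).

M_X(t) = (1 - 2*t)^(-3)
M^(2)(t) = -48/(32*t^5 - 80*t^4 + 80*t^3 - 40*t^2 + 10*t - 1)

E[X^2] = M^(2)(0) = 48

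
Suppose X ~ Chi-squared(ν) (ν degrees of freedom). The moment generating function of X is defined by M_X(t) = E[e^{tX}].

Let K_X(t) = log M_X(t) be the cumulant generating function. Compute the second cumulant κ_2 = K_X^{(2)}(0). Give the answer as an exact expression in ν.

M_X(t) = (1 - 2*t)^(-ν/2)
K_X(t) = log M_X(t) = -ν*log(1 - 2*t)/2
K^(2)(t) = 2*ν/(4*t^2 - 4*t + 1)

κ_2 = K^(2)(0) = 2*ν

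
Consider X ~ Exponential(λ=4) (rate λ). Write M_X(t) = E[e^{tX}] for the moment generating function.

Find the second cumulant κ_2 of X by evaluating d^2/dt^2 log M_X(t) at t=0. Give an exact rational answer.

M_X(t) = 4/(4 - t)
K_X(t) = log M_X(t) = -log(4 - t) + 2*log(2)
D^2[K](t) = 1/(t^2 - 8*t + 16)

κ_2 = D^2[K](0) = 1/16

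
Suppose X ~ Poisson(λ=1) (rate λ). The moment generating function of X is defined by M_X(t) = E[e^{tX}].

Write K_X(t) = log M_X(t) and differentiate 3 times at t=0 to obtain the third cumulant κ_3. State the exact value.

κ_3 = K′′′(0) = 1

M_X(t) = e^(e^(t) - 1)
K_X(t) = log M_X(t) = e^(t) - 1
K′(t) = e^(t)
K′′(t) = e^(t)
K′′′(t) = e^(t)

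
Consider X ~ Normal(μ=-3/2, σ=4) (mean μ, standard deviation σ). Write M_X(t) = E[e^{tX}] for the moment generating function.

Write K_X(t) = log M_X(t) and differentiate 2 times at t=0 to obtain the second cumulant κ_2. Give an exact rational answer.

κ_2 = d^2K/dt^2 |_{t=0} = 16

M_X(t) = e^(8*t^2 - 3*t/2)
K_X(t) = log M_X(t) = 8*t^2 - 3*t/2
dK/dt = 16*t - 3/2
d^2K/dt^2 = 16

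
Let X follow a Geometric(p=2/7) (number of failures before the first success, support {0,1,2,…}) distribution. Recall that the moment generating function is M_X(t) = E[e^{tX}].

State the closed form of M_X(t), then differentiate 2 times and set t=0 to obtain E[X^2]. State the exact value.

M_X(t) = 2/(7*(1 - 5*e^(t)/7))
D^2[M](t) = (-50*e^(2*t) - 70*e^(t))/(125*e^(3*t) - 525*e^(2*t) + 735*e^(t) - 343)

E[X^2] = D^2[M](0) = 15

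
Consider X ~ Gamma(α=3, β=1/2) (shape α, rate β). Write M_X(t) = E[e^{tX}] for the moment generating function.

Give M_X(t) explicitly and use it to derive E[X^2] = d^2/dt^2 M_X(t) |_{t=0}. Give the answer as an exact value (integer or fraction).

E[X^2] = M′′(0) = 48

M_X(t) = 1/(8*(1/2 - t)^3)
M′(t) = 6/(16*t^4 - 32*t^3 + 24*t^2 - 8*t + 1)
M′′(t) = -48/(32*t^5 - 80*t^4 + 80*t^3 - 40*t^2 + 10*t - 1)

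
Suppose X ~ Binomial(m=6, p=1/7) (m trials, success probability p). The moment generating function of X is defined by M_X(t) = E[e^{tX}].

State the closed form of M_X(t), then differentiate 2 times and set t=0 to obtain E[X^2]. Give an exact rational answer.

E[X^2] = M^(2)(0) = 72/49

M_X(t) = (e^(t)/7 + 6/7)^6
M^(2)(t) = 36*e^(6*t)/117649 + 900*e^(5*t)/117649 + 8640*e^(4*t)/117649 + 38880*e^(3*t)/117649 + 77760*e^(2*t)/117649 + 46656*e^(t)/117649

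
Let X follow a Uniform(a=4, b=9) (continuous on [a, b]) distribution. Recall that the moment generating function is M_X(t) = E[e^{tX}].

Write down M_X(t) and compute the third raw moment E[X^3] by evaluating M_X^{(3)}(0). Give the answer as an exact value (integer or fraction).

E[X^3] = M^(3)(0) = 1261/4

M_X(t) = (e^(9*t) - e^(4*t))/(5*t)
M^(3)(t) = (729*t^3*e^(9*t) - 64*t^3*e^(4*t) - 243*t^2*e^(9*t) + 48*t^2*e^(4*t) + 54*t*e^(9*t) - 24*t*e^(4*t) - 6*e^(9*t) + 6*e^(4*t))/(5*t^4)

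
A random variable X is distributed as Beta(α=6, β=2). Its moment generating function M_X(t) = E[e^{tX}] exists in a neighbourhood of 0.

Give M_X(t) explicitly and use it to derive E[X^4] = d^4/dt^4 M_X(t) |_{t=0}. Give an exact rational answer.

M_X(t) = ₁F₁(6; 8; t)
M^(4)(t) = 21*₁F₁(10; 12; t)/55

E[X^4] = M^(4)(0) = 21/55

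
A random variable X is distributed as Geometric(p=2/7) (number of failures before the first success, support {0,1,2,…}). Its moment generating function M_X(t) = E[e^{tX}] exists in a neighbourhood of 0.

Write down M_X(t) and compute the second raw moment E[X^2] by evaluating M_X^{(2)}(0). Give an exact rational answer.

E[X^2] = d^2M/dt^2 |_{t=0} = 15

M_X(t) = 2/(7*(1 - 5*e^(t)/7))
dM/dt = 10*e^(t)/(25*e^(2*t) - 70*e^(t) + 49)
d^2M/dt^2 = (-50*e^(2*t) - 70*e^(t))/(125*e^(3*t) - 525*e^(2*t) + 735*e^(t) - 343)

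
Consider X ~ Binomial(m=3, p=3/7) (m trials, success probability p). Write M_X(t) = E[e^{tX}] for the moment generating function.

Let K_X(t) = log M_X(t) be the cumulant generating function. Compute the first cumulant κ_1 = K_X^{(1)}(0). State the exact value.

κ_1 = dK/dt |_{t=0} = 9/7

M_X(t) = (3*e^(t)/7 + 4/7)^3
K_X(t) = log M_X(t) = 3*log(3*e^(t)/7 + 4/7)
dK/dt = 9*e^(t)/(3*e^(t) + 4)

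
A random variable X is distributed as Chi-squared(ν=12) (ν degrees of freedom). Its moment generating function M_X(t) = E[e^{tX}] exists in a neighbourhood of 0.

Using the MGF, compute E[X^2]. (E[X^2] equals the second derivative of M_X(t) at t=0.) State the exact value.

M_X(t) = (1 - 2*t)^(-6)
dM/dt = -12/(128*t^7 - 448*t^6 + 672*t^5 - 560*t^4 + 280*t^3 - 84*t^2 + 14*t - 1)
d^2M/dt^2 = 168/(256*t^8 - 1024*t^7 + 1792*t^6 - 1792*t^5 + 1120*t^4 - 448*t^3 + 112*t^2 - 16*t + 1)

E[X^2] = d^2M/dt^2 |_{t=0} = 168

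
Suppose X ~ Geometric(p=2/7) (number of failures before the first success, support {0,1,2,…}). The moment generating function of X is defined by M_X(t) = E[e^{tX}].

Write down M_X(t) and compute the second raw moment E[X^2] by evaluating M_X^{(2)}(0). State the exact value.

M_X(t) = 2/(7*(1 - 5*e^(t)/7))
M′(t) = 10*e^(t)/(25*e^(2*t) - 70*e^(t) + 49)
M′′(t) = (-50*e^(2*t) - 70*e^(t))/(125*e^(3*t) - 525*e^(2*t) + 735*e^(t) - 343)

E[X^2] = M′′(0) = 15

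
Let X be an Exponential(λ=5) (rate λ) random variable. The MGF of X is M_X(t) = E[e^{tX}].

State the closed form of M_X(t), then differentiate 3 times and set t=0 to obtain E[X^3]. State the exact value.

M_X(t) = 5/(5 - t)
M^(3)(t) = 30/(t^4 - 20*t^3 + 150*t^2 - 500*t + 625)

E[X^3] = M^(3)(0) = 6/125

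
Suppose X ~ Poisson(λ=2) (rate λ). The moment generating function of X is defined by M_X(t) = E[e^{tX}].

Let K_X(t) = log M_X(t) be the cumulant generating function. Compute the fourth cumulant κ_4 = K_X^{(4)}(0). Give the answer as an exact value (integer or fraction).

M_X(t) = e^(2*e^(t) - 2)
K_X(t) = log M_X(t) = 2*e^(t) - 2
K′(t) = 2*e^(t)
K′′(t) = 2*e^(t)
K′′′(t) = 2*e^(t)
K′′′′(t) = 2*e^(t)

κ_4 = K′′′′(0) = 2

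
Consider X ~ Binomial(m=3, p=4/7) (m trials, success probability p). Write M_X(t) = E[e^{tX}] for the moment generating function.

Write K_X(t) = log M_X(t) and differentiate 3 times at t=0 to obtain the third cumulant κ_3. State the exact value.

M_X(t) = (4*e^(t)/7 + 3/7)^3
K_X(t) = log M_X(t) = 3*log(4*e^(t)/7 + 3/7)
K^(3)(t) = (-144*e^(2*t) + 108*e^(t))/(64*e^(3*t) + 144*e^(2*t) + 108*e^(t) + 27)

κ_3 = K^(3)(0) = -36/343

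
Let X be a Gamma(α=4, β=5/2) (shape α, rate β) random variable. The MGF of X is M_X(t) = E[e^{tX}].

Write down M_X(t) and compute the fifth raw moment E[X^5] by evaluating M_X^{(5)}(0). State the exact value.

E[X^5] = M^(5)(0) = 43008/625

M_X(t) = 625/(16*(5/2 - t)^4)
M^(5)(t) = -134400000/(512*t^9 - 11520*t^8 + 115200*t^7 - 672000*t^6 + 2520000*t^5 - 6300000*t^4 + 10500000*t^3 - 11250000*t^2 + 7031250*t - 1953125)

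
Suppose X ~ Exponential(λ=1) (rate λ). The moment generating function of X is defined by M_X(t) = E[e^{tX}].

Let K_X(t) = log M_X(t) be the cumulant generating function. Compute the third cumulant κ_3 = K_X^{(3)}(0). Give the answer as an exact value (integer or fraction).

κ_3 = D^3[K](0) = 2

M_X(t) = 1/(1 - t)
K_X(t) = log M_X(t) = -log(1 - t)
D^3[K](t) = -2/(t^3 - 3*t^2 + 3*t - 1)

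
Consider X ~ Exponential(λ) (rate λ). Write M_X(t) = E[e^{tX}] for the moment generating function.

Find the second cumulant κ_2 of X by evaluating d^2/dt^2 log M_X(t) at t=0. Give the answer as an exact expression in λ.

M_X(t) = λ/(λ - t)
K_X(t) = log M_X(t) = log(λ) - log(λ - t)
D^2[K](t) = 1/(λ^2 - 2*λ*t + t^2)

κ_2 = D^2[K](0) = λ^(-2)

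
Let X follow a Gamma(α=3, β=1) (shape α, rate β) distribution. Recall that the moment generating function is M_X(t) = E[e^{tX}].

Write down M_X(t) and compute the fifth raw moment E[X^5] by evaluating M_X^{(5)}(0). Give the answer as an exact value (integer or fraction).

M_X(t) = (1 - t)^(-3)
dM/dt = 3/(t^4 - 4*t^3 + 6*t^2 - 4*t + 1)
d^2M/dt^2 = -12/(t^5 - 5*t^4 + 10*t^3 - 10*t^2 + 5*t - 1)
d^3M/dt^3 = 60/(t^6 - 6*t^5 + 15*t^4 - 20*t^3 + 15*t^2 - 6*t + 1)
d^4M/dt^4 = -360/(t^7 - 7*t^6 + 21*t^5 - 35*t^4 + 35*t^3 - 21*t^2 + 7*t - 1)
d^5M/dt^5 = 2520/(t^8 - 8*t^7 + 28*t^6 - 56*t^5 + 70*t^4 - 56*t^3 + 28*t^2 - 8*t + 1)

E[X^5] = d^5M/dt^5 |_{t=0} = 2520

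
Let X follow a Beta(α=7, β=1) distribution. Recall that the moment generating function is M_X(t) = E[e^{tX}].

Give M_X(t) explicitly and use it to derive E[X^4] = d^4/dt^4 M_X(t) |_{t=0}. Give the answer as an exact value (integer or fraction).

M_X(t) = ₁F₁(7; 8; t)
dM/dt = 7*₁F₁(8; 9; t)/8
d^2M/dt^2 = 7*₁F₁(9; 10; t)/9
d^3M/dt^3 = 7*₁F₁(10; 11; t)/10
d^4M/dt^4 = 7*₁F₁(11; 12; t)/11

E[X^4] = d^4M/dt^4 |_{t=0} = 7/11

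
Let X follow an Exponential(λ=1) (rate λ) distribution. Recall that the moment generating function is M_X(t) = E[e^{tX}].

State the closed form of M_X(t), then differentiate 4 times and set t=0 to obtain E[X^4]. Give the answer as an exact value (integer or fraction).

M_X(t) = 1/(1 - t)
D^4[M](t) = -24/(t^5 - 5*t^4 + 10*t^3 - 10*t^2 + 5*t - 1)

E[X^4] = D^4[M](0) = 24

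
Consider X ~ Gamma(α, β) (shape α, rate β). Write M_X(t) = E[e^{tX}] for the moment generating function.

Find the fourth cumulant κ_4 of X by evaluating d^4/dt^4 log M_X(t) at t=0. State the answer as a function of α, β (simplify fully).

κ_4 = D^4[K](0) = 6*α/β^4

M_X(t) = (β/(β - t))^α
K_X(t) = log M_X(t) = α*(log(β) - log(β - t))
D^4[K](t) = 6*α/(β^4 - 4*β^3*t + 6*β^2*t^2 - 4*β*t^3 + t^4)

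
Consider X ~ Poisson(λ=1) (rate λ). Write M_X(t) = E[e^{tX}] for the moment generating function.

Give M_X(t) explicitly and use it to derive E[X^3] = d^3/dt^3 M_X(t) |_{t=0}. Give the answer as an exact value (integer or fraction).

M_X(t) = e^(e^(t) - 1)
D^3[M](t) = (e^(3*t)*e^(e^(t)) + 3*e^(2*t)*e^(e^(t)) + e^(t)*e^(e^(t)))*e^(-1)

E[X^3] = D^3[M](0) = 5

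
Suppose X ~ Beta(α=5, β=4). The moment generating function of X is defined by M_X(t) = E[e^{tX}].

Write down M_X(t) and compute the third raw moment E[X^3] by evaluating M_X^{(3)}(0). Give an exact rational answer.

E[X^3] = D^3[M](0) = 7/33

M_X(t) = ₁F₁(5; 9; t)
D^3[M](t) = 7*₁F₁(8; 12; t)/33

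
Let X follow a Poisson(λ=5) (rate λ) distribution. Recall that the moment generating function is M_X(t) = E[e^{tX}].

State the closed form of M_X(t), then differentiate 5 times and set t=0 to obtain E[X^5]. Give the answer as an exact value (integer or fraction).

E[X^5] = d^5M/dt^5 |_{t=0} = 12880

M_X(t) = e^(5*e^(t) - 5)
dM/dt = 5*e^(-5)*e^(t)*e^(5*e^(t))
d^2M/dt^2 = (25*e^(2*t)*e^(5*e^(t)) + 5*e^(t)*e^(5*e^(t)))*e^(-5)
d^3M/dt^3 = (125*e^(3*t)*e^(5*e^(t)) + 75*e^(2*t)*e^(5*e^(t)) + 5*e^(t)*e^(5*e^(t)))*e^(-5)
d^4M/dt^4 = (625*e^(4*t)*e^(5*e^(t)) + 750*e^(3*t)*e^(5*e^(t)) + 175*e^(2*t)*e^(5*e^(t)) + 5*e^(t)*e^(5*e^(t)))*e^(-5)
d^5M/dt^5 = (3125*e^(5*t)*e^(5*e^(t)) + 6250*e^(4*t)*e^(5*e^(t)) + 3125*e^(3*t)*e^(5*e^(t)) + 375*e^(2*t)*e^(5*e^(t)) + 5*e^(t)*e^(5*e^(t)))*e^(-5)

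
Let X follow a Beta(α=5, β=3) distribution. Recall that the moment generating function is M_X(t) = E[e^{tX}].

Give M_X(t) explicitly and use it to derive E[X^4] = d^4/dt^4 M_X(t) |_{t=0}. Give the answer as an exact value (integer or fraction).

M_X(t) = ₁F₁(5; 8; t)
dM/dt = 5*₁F₁(6; 9; t)/8
d^2M/dt^2 = 5*₁F₁(7; 10; t)/12
d^3M/dt^3 = 7*₁F₁(8; 11; t)/24
d^4M/dt^4 = 7*₁F₁(9; 12; t)/33

E[X^4] = d^4M/dt^4 |_{t=0} = 7/33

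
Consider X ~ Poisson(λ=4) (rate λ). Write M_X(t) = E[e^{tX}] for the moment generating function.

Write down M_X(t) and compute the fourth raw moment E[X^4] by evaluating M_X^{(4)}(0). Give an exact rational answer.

M_X(t) = e^(4*e^(t) - 4)
dM/dt = 4*e^(-4)*e^(t)*e^(4*e^(t))
d^2M/dt^2 = (16*e^(2*t)*e^(4*e^(t)) + 4*e^(t)*e^(4*e^(t)))*e^(-4)
d^3M/dt^3 = (64*e^(3*t)*e^(4*e^(t)) + 48*e^(2*t)*e^(4*e^(t)) + 4*e^(t)*e^(4*e^(t)))*e^(-4)
d^4M/dt^4 = (256*e^(4*t)*e^(4*e^(t)) + 384*e^(3*t)*e^(4*e^(t)) + 112*e^(2*t)*e^(4*e^(t)) + 4*e^(t)*e^(4*e^(t)))*e^(-4)

E[X^4] = d^4M/dt^4 |_{t=0} = 756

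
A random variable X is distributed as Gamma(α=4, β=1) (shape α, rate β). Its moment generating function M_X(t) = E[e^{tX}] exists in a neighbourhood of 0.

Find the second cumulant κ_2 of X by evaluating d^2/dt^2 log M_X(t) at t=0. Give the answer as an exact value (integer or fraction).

M_X(t) = (1 - t)^(-4)
K_X(t) = log M_X(t) = -4*log(1 - t)
K^(2)(t) = 4/(t^2 - 2*t + 1)

κ_2 = K^(2)(0) = 4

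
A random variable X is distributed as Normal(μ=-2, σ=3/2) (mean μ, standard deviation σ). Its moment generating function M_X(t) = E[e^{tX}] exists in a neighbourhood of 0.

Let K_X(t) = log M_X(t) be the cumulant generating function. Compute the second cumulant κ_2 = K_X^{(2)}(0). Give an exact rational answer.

M_X(t) = e^(9*t^2/8 - 2*t)
K_X(t) = log M_X(t) = 9*t^2/8 - 2*t
dK/dt = 9*t/4 - 2
d^2K/dt^2 = 9/4

κ_2 = d^2K/dt^2 |_{t=0} = 9/4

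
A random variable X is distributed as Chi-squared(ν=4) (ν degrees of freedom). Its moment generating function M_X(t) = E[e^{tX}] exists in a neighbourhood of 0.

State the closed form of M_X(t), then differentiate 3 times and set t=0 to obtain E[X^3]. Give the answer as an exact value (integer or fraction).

M_X(t) = (1 - 2*t)^(-2)
D^3[M](t) = -192/(32*t^5 - 80*t^4 + 80*t^3 - 40*t^2 + 10*t - 1)

E[X^3] = D^3[M](0) = 192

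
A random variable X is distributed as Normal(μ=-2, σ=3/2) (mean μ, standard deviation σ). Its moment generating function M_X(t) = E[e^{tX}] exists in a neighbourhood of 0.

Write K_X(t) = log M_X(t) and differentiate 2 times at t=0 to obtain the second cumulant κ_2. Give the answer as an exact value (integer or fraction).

M_X(t) = e^(9*t^2/8 - 2*t)
K_X(t) = log M_X(t) = 9*t^2/8 - 2*t
K^(2)(t) = 9/4

κ_2 = K^(2)(0) = 9/4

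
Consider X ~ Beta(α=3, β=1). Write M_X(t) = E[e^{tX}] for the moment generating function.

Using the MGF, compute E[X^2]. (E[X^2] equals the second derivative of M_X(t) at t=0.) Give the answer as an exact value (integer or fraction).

E[X^2] = M′′(0) = 3/5

M_X(t) = ₁F₁(3; 4; t)
M′(t) = 3*₁F₁(4; 5; t)/4
M′′(t) = 3*₁F₁(5; 6; t)/5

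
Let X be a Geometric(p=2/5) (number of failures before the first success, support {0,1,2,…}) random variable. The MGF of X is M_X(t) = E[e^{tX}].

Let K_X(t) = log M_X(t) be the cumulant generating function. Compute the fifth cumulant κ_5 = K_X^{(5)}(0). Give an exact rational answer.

M_X(t) = 2/(5*(1 - 3*e^(t)/5))
K_X(t) = log M_X(t) = -log(1 - 3*e^(t)/5) - log(5) + log(2)
D^5[K](t) = (-405*e^(4*t) - 7425*e^(3*t) - 12375*e^(2*t) - 1875*e^(t))/(243*e^(5*t) - 2025*e^(4*t) + 6750*e^(3*t) - 11250*e^(2*t) + 9375*e^(t) - 3125)

κ_5 = D^5[K](0) = 690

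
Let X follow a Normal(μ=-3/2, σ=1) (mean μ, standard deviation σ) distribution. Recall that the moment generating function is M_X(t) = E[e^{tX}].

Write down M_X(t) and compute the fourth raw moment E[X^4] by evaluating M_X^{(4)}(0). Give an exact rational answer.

M_X(t) = e^(t^2/2 - 3*t/2)
M^(4)(t) = (16*t^4*e^(t^2/2) - 96*t^3*e^(t^2/2) + 312*t^2*e^(t^2/2) - 504*t*e^(t^2/2) + 345*e^(t^2/2))*e^(-3*t/2)/16

E[X^4] = M^(4)(0) = 345/16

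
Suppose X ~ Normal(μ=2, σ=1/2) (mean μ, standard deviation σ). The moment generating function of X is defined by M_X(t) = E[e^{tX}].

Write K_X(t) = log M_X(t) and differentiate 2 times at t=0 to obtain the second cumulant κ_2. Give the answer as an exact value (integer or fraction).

M_X(t) = e^(t^2/8 + 2*t)
K_X(t) = log M_X(t) = t^2/8 + 2*t
K^(2)(t) = 1/4

κ_2 = K^(2)(0) = 1/4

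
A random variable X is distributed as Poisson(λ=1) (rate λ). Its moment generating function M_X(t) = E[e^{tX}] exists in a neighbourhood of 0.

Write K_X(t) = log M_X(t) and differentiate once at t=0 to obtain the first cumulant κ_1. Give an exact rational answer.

M_X(t) = e^(e^(t) - 1)
K_X(t) = log M_X(t) = e^(t) - 1
D[K](t) = e^(t)

κ_1 = D[K](0) = 1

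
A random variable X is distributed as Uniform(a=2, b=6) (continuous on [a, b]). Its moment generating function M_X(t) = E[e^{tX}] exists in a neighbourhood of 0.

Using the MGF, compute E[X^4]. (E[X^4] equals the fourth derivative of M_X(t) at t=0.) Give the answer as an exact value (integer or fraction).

E[X^4] = M′′′′(0) = 1936/5

M_X(t) = (e^(6*t) - e^(2*t))/(4*t)
M′(t) = (6*t*e^(6*t) - 2*t*e^(2*t) - e^(6*t) + e^(2*t))/(4*t^2)
M′′(t) = (18*t^2*e^(6*t) - 2*t^2*e^(2*t) - 6*t*e^(6*t) + 2*t*e^(2*t) + e^(6*t) - e^(2*t))/(2*t^3)
M′′′(t) = (108*t^3*e^(6*t) - 4*t^3*e^(2*t) - 54*t^2*e^(6*t) + 6*t^2*e^(2*t) + 18*t*e^(6*t) - 6*t*e^(2*t) - 3*e^(6*t) + 3*e^(2*t))/(2*t^4)
M′′′′(t) = (324*t^4*e^(6*t) - 4*t^4*e^(2*t) - 216*t^3*e^(6*t) + 8*t^3*e^(2*t) + 108*t^2*e^(6*t) - 12*t^2*e^(2*t) - 36*t*e^(6*t) + 12*t*e^(2*t) + 6*e^(6*t) - 6*e^(2*t))/t^5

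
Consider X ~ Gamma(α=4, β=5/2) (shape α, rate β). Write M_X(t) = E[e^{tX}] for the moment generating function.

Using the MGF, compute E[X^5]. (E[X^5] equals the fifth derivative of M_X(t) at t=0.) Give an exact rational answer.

E[X^5] = d^5M/dt^5 |_{t=0} = 43008/625

M_X(t) = 625/(16*(5/2 - t)^4)
dM/dt = -5000/(32*t^5 - 400*t^4 + 2000*t^3 - 5000*t^2 + 6250*t - 3125)
d^2M/dt^2 = 50000/(64*t^6 - 960*t^5 + 6000*t^4 - 20000*t^3 + 37500*t^2 - 37500*t + 15625)
d^3M/dt^3 = -600000/(128*t^7 - 2240*t^6 + 16800*t^5 - 70000*t^4 + 175000*t^3 - 262500*t^2 + 218750*t - 78125)
d^4M/dt^4 = 8400000/(256*t^8 - 5120*t^7 + 44800*t^6 - 224000*t^5 + 700000*t^4 - 1400000*t^3 + 1750000*t^2 - 1250000*t + 390625)
d^5M/dt^5 = -134400000/(512*t^9 - 11520*t^8 + 115200*t^7 - 672000*t^6 + 2520000*t^5 - 6300000*t^4 + 10500000*t^3 - 11250000*t^2 + 7031250*t - 1953125)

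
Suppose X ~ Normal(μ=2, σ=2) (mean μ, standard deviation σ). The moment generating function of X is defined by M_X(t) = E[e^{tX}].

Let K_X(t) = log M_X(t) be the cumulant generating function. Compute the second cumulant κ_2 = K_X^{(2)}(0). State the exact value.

κ_2 = D^2[K](0) = 4

M_X(t) = e^(2*t^2 + 2*t)
K_X(t) = log M_X(t) = 2*t^2 + 2*t
D^2[K](t) = 4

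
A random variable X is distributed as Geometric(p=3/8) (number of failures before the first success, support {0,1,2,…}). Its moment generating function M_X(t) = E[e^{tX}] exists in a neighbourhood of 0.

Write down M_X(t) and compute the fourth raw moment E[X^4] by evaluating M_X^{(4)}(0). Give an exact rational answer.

E[X^4] = M^(4)(0) = 10595/27

M_X(t) = 3/(8*(1 - 5*e^(t)/8))
M^(4)(t) = (-1875*e^(4*t) - 33000*e^(3*t) - 52800*e^(2*t) - 7680*e^(t))/(3125*e^(5*t) - 25000*e^(4*t) + 80000*e^(3*t) - 128000*e^(2*t) + 102400*e^(t) - 32768)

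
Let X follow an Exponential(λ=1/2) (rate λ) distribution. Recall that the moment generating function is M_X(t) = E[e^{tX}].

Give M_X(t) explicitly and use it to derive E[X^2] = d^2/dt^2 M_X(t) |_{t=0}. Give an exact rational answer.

M_X(t) = 1/(2*(1/2 - t))
dM/dt = 2/(4*t^2 - 4*t + 1)
d^2M/dt^2 = -8/(8*t^3 - 12*t^2 + 6*t - 1)

E[X^2] = d^2M/dt^2 |_{t=0} = 8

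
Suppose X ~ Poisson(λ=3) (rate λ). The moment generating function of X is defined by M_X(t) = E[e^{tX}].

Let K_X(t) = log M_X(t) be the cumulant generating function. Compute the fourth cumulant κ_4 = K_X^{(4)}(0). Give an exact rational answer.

M_X(t) = e^(3*e^(t) - 3)
K_X(t) = log M_X(t) = 3*e^(t) - 3
K′(t) = 3*e^(t)
K′′(t) = 3*e^(t)
K′′′(t) = 3*e^(t)
K′′′′(t) = 3*e^(t)

κ_4 = K′′′′(0) = 3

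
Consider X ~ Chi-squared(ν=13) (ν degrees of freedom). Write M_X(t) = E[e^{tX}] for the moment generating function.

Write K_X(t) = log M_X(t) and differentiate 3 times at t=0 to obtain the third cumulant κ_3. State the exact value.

κ_3 = D^3[K](0) = 104

M_X(t) = (1 - 2*t)^(-13/2)
K_X(t) = log M_X(t) = -13*log(1 - 2*t)/2
D^3[K](t) = -104/(8*t^3 - 12*t^2 + 6*t - 1)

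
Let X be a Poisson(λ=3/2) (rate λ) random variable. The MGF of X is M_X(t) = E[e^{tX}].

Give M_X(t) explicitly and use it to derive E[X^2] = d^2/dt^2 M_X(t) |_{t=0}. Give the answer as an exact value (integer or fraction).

M_X(t) = e^(3*e^(t)/2 - 3/2)
dM/dt = 3*e^(-3/2)*e^(t)*e^(3*e^(t)/2)/2
d^2M/dt^2 = (9*e^(2*t)*e^(3*e^(t)/2) + 6*e^(t)*e^(3*e^(t)/2))*e^(-3/2)/4

E[X^2] = d^2M/dt^2 |_{t=0} = 15/4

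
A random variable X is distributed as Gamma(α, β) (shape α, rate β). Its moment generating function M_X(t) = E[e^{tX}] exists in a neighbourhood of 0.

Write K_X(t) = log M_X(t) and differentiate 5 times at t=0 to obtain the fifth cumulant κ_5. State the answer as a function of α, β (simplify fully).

κ_5 = D^5[K](0) = 24*α/β^5

M_X(t) = (β/(β - t))^α
K_X(t) = log M_X(t) = α*(log(β) - log(β - t))
D^5[K](t) = -24*α/(-β^5 + 5*β^4*t - 10*β^3*t^2 + 10*β^2*t^3 - 5*β*t^4 + t^5)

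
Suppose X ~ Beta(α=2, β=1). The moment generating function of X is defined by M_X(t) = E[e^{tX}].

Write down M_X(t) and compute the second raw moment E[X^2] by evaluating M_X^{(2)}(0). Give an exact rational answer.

E[X^2] = M′′(0) = 1/2

M_X(t) = ₁F₁(2; 3; t)
M′(t) = 2*₁F₁(3; 4; t)/3
M′′(t) = ₁F₁(4; 5; t)/2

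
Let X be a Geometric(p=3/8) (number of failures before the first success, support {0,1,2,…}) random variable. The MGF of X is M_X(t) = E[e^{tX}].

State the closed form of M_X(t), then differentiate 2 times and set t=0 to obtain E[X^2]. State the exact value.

E[X^2] = d^2M/dt^2 |_{t=0} = 65/9

M_X(t) = 3/(8*(1 - 5*e^(t)/8))
dM/dt = 15*e^(t)/(25*e^(2*t) - 80*e^(t) + 64)
d^2M/dt^2 = (-75*e^(2*t) - 120*e^(t))/(125*e^(3*t) - 600*e^(2*t) + 960*e^(t) - 512)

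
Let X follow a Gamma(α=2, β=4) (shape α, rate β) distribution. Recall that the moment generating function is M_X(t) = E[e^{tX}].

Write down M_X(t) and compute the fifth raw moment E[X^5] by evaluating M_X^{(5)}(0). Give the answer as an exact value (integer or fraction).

E[X^5] = D^5[M](0) = 45/64

M_X(t) = 16/(4 - t)^2
D^5[M](t) = -11520/(t^7 - 28*t^6 + 336*t^5 - 2240*t^4 + 8960*t^3 - 21504*t^2 + 28672*t - 16384)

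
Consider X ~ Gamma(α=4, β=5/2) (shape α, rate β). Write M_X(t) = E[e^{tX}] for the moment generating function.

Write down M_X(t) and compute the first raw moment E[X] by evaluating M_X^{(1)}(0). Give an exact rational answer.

M_X(t) = 625/(16*(5/2 - t)^4)
M′(t) = -5000/(32*t^5 - 400*t^4 + 2000*t^3 - 5000*t^2 + 6250*t - 3125)

E[X] = M′(0) = 8/5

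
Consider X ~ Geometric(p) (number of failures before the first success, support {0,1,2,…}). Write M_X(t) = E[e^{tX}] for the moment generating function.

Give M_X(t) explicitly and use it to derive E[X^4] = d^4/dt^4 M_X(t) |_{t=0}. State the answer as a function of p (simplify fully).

M_X(t) = p/(-(1 - p)*e^(t) + 1)
M′(t) = (-p^2*e^(t) + p*e^(t))/(p^2*e^(2*t) - 2*p*e^(2*t) + 2*p*e^(t) + e^(2*t) - 2*e^(t) + 1)

E[X^4] = M′′′′(0) = 1 - 15/p + 50/p^2 - 60/p^3 + 24/p^4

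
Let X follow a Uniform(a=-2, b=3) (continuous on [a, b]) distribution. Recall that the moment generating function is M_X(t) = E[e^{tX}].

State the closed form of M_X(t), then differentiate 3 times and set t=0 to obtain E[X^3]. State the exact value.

E[X^3] = d^3M/dt^3 |_{t=0} = 13/4

M_X(t) = (e^(3*t) - e^(-2*t))/(5*t)
dM/dt = (3*t*e^(5*t) + 2*t - e^(5*t) + 1)*e^(-2*t)/(5*t^2)
d^2M/dt^2 = (9*t^2*e^(5*t) - 4*t^2 - 6*t*e^(5*t) - 4*t + 2*e^(5*t) - 2)*e^(-2*t)/(5*t^3)
d^3M/dt^3 = (27*t^3*e^(5*t) + 8*t^3 - 27*t^2*e^(5*t) + 12*t^2 + 18*t*e^(5*t) + 12*t - 6*e^(5*t) + 6)*e^(-2*t)/(5*t^4)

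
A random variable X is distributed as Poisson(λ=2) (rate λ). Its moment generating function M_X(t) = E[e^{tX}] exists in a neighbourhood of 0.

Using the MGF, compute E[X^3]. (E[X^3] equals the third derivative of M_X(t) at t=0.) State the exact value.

E[X^3] = D^3[M](0) = 22

M_X(t) = e^(2*e^(t) - 2)
D^3[M](t) = (8*e^(3*t)*e^(2*e^(t)) + 12*e^(2*t)*e^(2*e^(t)) + 2*e^(t)*e^(2*e^(t)))*e^(-2)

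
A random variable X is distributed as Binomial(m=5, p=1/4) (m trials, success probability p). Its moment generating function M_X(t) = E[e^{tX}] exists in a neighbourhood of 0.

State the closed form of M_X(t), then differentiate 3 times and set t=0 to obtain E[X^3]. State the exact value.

E[X^3] = d^3M/dt^3 |_{t=0} = 95/16

M_X(t) = (e^(t)/4 + 3/4)^5
dM/dt = 5*e^(5*t)/1024 + 15*e^(4*t)/256 + 135*e^(3*t)/512 + 135*e^(2*t)/256 + 405*e^(t)/1024
d^2M/dt^2 = 25*e^(5*t)/1024 + 15*e^(4*t)/64 + 405*e^(3*t)/512 + 135*e^(2*t)/128 + 405*e^(t)/1024
d^3M/dt^3 = 125*e^(5*t)/1024 + 15*e^(4*t)/16 + 1215*e^(3*t)/512 + 135*e^(2*t)/64 + 405*e^(t)/1024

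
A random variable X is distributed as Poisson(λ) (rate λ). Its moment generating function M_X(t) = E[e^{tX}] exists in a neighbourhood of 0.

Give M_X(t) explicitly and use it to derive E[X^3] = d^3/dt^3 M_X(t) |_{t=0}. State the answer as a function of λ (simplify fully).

M_X(t) = e^(λ*(e^(t) - 1))
D^3[M](t) = (λ^3*e^(3*t)*e^(λ*e^(t)) + 3*λ^2*e^(2*t)*e^(λ*e^(t)) + λ*e^(t)*e^(λ*e^(t)))*e^(-λ)

E[X^3] = D^3[M](0) = λ*(λ^2 + 3*λ + 1)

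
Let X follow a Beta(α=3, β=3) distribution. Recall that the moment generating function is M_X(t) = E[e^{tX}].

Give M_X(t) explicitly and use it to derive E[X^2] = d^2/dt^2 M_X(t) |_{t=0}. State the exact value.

M_X(t) = ₁F₁(3; 6; t)
D^2[M](t) = 2*₁F₁(5; 8; t)/7

E[X^2] = D^2[M](0) = 2/7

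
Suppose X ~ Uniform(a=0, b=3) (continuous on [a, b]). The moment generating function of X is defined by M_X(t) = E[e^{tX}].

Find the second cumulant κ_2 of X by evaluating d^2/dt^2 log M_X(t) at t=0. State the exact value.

κ_2 = D^2[K](0) = 3/4

M_X(t) = (e^(3*t) - 1)/(3*t)
K_X(t) = log M_X(t) = -log(t) + log(e^(3*t) - 1) - log(3)
D^2[K](t) = (-9*t^2*e^(3*t) + e^(6*t) - 2*e^(3*t) + 1)/(t^2*e^(6*t) - 2*t^2*e^(3*t) + t^2)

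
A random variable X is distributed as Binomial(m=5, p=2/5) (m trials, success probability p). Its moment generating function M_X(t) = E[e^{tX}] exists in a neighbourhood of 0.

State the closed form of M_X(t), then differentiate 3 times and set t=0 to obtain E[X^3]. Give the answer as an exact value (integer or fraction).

E[X^3] = D^3[M](0) = 386/25

M_X(t) = (2*e^(t)/5 + 3/5)^5
D^3[M](t) = 32*e^(5*t)/25 + 3072*e^(4*t)/625 + 3888*e^(3*t)/625 + 1728*e^(2*t)/625 + 162*e^(t)/625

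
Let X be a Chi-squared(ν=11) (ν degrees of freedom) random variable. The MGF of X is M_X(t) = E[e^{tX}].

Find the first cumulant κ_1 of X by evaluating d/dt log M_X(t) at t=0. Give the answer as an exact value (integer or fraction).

M_X(t) = (1 - 2*t)^(-11/2)
K_X(t) = log M_X(t) = -11*log(1 - 2*t)/2
dK/dt = -11/(2*t - 1)

κ_1 = dK/dt |_{t=0} = 11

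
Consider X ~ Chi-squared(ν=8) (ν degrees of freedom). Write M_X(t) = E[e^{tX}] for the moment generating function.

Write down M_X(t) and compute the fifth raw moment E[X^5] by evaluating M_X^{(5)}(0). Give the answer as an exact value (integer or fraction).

E[X^5] = D^5[M](0) = 215040

M_X(t) = (1 - 2*t)^(-4)
D^5[M](t) = -215040/(512*t^9 - 2304*t^8 + 4608*t^7 - 5376*t^6 + 4032*t^5 - 2016*t^4 + 672*t^3 - 144*t^2 + 18*t - 1)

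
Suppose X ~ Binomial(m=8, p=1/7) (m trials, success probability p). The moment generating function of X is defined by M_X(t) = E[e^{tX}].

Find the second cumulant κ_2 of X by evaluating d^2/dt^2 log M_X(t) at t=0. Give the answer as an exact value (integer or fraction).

M_X(t) = (e^(t)/7 + 6/7)^8
K_X(t) = log M_X(t) = 8*log(e^(t)/7 + 6/7)
dK/dt = 8*e^(t)/(e^(t) + 6)
d^2K/dt^2 = 48*e^(t)/(e^(2*t) + 12*e^(t) + 36)

κ_2 = d^2K/dt^2 |_{t=0} = 48/49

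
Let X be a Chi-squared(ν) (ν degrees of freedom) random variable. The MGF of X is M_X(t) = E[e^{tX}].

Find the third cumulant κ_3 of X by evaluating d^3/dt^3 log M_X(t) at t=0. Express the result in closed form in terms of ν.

M_X(t) = (1 - 2*t)^(-ν/2)
K_X(t) = log M_X(t) = -ν*log(1 - 2*t)/2
dK/dt = -ν/(2*t - 1)
d^2K/dt^2 = 2*ν/(4*t^2 - 4*t + 1)
d^3K/dt^3 = -8*ν/(8*t^3 - 12*t^2 + 6*t - 1)

κ_3 = d^3K/dt^3 |_{t=0} = 8*ν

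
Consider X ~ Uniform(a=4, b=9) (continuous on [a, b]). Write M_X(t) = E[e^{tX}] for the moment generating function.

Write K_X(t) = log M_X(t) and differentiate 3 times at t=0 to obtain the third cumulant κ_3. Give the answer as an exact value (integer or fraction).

κ_3 = K^(3)(0) = 0

M_X(t) = (e^(9*t) - e^(4*t))/(5*t)
K_X(t) = log M_X(t) = -log(t) + log(e^(9*t) - e^(4*t)) - log(5)
K^(3)(t) = (125*t^3*e^(10*t) + 125*t^3*e^(5*t) - 2*e^(15*t) + 6*e^(10*t) - 6*e^(5*t) + 2)/(t^3*e^(15*t) - 3*t^3*e^(10*t) + 3*t^3*e^(5*t) - t^3)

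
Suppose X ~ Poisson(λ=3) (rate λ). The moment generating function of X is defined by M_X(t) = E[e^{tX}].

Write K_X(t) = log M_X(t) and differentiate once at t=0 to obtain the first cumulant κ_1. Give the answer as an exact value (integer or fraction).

M_X(t) = e^(3*e^(t) - 3)
K_X(t) = log M_X(t) = 3*e^(t) - 3
dK/dt = 3*e^(t)

κ_1 = dK/dt |_{t=0} = 3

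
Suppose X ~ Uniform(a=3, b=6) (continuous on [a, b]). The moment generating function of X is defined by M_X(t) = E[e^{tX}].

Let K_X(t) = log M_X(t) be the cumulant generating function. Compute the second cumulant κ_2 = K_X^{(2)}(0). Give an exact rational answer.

M_X(t) = (e^(6*t) - e^(3*t))/(3*t)
K_X(t) = log M_X(t) = -log(t) + log(e^(6*t) - e^(3*t)) - log(3)
D^2[K](t) = (-9*t^2*e^(3*t) + e^(6*t) - 2*e^(3*t) + 1)/(t^2*e^(6*t) - 2*t^2*e^(3*t) + t^2)

κ_2 = D^2[K](0) = 3/4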